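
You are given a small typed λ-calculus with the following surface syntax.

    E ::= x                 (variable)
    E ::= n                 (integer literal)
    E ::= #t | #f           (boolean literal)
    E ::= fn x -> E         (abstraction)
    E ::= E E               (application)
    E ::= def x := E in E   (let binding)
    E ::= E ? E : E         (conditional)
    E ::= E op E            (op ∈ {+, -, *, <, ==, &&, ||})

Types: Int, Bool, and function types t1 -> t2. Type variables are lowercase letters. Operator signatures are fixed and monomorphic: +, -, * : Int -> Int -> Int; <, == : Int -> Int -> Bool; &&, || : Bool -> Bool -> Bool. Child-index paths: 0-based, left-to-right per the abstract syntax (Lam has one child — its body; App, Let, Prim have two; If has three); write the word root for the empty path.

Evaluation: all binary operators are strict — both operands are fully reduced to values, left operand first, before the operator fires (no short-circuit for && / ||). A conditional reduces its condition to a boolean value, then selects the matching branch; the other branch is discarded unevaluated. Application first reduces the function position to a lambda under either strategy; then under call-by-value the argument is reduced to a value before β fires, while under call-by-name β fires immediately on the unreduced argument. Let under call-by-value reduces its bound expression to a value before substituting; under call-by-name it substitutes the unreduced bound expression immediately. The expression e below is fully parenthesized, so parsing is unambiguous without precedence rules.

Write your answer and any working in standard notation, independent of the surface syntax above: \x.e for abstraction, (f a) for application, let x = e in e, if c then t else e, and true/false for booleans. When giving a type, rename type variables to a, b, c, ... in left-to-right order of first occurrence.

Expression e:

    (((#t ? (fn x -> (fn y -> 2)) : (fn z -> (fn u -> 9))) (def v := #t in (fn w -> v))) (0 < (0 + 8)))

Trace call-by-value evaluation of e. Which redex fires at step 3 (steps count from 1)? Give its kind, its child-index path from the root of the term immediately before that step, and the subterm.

Answer: beta at 0 : ((\x.(\y.2)) (\w.true))

Derivation:
step 0: (((if true then (\x.(\y.2)) else (\z.(\u.9))) (let v = true in (\w.v))) (0 < (0 + 8)))
step 1: [if@0.0] (((\x.(\y.2)) (let v = true in (\w.v))) (0 < (0 + 8)))
step 2: [let@0.1] (((\x.(\y.2)) (\w.true)) (0 < (0 + 8)))
step 3: [beta@0] ((\y.2) (0 < (0 + 8)))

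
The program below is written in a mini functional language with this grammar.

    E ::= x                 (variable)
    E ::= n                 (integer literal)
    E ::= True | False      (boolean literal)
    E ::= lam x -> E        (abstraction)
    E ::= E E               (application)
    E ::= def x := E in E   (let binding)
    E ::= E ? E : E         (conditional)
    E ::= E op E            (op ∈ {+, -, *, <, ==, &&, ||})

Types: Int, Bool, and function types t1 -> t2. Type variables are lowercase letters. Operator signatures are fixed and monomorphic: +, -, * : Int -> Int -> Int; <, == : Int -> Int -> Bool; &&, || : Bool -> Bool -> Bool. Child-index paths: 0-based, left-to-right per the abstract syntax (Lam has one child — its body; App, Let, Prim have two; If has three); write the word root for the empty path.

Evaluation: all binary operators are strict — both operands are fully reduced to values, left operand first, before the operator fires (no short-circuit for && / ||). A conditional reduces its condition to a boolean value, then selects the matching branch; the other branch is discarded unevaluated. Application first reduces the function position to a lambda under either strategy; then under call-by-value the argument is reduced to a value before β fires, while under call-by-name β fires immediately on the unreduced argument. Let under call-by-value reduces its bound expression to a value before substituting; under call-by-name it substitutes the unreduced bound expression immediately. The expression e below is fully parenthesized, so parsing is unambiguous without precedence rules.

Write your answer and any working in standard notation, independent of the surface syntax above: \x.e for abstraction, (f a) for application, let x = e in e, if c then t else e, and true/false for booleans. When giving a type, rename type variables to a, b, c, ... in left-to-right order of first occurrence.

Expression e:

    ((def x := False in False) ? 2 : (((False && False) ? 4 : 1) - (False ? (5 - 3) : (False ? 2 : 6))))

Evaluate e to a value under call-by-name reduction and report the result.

Trace:
step 0: (if (let x = false in false) then 2 else ((if (false && false) then 4 else 1) - (if false then (5 - 3) else (if false then 2 else 6))))
step 1: [let@0] (if false then 2 else ((if (false && false) then 4 else 1) - (if false then (5 - 3) else (if false then 2 else 6))))
step 2: [if@root] ((if (false && false) then 4 else 1) - (if false then (5 - 3) else (if false then 2 else 6)))
step 3: [delta@0.0] ((if false then 4 else 1) - (if false then (5 - 3) else (if false then 2 else 6)))
step 4: [if@0] (1 - (if false then (5 - 3) else (if false then 2 else 6)))
step 5: [if@1] (1 - (if false then 2 else 6))
step 6: [if@1] (1 - 6)
step 7: [delta@root] -5

Answer: -5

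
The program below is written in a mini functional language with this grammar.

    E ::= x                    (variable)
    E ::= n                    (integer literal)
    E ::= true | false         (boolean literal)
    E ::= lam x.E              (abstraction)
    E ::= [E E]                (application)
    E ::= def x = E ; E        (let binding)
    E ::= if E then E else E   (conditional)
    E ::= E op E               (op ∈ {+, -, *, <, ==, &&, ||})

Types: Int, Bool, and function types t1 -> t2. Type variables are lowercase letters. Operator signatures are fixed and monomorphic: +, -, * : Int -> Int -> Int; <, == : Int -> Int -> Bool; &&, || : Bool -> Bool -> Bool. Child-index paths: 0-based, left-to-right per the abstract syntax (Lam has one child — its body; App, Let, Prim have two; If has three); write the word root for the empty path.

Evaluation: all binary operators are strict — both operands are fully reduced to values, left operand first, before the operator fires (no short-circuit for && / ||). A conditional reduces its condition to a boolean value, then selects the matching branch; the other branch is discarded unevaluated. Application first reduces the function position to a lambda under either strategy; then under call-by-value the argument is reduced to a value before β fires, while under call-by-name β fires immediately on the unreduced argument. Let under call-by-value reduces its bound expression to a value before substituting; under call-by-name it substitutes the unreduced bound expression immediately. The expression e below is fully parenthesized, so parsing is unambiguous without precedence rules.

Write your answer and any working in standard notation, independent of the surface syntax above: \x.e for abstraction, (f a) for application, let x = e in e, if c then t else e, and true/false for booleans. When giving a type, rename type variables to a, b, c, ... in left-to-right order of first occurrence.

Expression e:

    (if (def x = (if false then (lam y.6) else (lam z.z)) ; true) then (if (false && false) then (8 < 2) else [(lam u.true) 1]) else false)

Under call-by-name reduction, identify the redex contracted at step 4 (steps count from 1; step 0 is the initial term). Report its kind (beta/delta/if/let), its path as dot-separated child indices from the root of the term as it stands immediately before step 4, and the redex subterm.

Trace:
step 0: (if (let x = (if false then (\y.6) else (\z.z)) in true) then (if (false && false) then (8 < 2) else ((\u.true) 1)) else false)
step 1: [let@0] (if true then (if (false && false) then (8 < 2) else ((\u.true) 1)) else false)
step 2: [if@root] (if (false && false) then (8 < 2) else ((\u.true) 1))
step 3: [delta@0] (if false then (8 < 2) else ((\u.true) 1))
step 4: [if@root] ((\u.true) 1)

Answer: if at root : (if false then (8 < 2) else ((\u.true) 1))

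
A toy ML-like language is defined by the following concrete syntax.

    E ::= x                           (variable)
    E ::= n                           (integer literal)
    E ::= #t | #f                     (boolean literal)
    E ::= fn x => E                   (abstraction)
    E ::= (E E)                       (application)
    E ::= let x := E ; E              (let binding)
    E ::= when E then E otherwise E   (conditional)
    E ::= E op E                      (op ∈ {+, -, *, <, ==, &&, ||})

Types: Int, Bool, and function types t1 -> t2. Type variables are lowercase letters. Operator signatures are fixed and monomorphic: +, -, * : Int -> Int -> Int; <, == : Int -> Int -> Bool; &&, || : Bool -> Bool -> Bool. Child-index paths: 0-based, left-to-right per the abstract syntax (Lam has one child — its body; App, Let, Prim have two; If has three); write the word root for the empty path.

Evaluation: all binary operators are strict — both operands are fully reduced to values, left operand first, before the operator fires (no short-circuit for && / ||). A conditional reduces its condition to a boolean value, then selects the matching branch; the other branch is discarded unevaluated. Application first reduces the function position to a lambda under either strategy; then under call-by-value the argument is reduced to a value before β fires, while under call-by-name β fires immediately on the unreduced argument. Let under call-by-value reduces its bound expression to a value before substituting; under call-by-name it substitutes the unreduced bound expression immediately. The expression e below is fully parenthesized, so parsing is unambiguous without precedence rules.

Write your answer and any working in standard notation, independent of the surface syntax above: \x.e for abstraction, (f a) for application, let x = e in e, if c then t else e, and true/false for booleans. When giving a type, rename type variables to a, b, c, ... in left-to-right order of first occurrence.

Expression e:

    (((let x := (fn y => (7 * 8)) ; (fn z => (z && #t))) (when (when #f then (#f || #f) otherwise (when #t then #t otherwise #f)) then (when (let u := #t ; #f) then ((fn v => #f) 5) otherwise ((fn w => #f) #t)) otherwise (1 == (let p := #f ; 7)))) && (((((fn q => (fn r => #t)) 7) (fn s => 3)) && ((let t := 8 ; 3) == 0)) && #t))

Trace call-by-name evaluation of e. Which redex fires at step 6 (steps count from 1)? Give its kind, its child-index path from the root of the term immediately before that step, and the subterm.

Answer: let at 0.0.0 : (let u = true in false)

Trace:
step 0: (((let x = (\y.(7 * 8)) in (\z.(z && true))) (if (if false then (false || false) else (if true then true else false)) then (if (let u = true in false) then ((\v.false) 5) else ((\w.false) true)) else (1 == (let p = false in 7)))) && (((((\q.(\r.true)) 7) (\s.3)) && ((let t = 8 in 3) == 0)) && true))
step 1: [let@0.0] (((\z.(z && true)) (if (if false then (false || false) else (if true then true else false)) then (if (let u = true in false) then ((\v.false) 5) else ((\w.false) true)) else (1 == (let p = false in 7)))) && (((((\q.(\r.true)) 7) (\s.3)) && ((let t = 8 in 3) == 0)) && true))
step 2: [beta@0] (((if (if false then (false || false) else (if true then true else false)) then (if (let u = true in false) then ((\v.false) 5) else ((\w.false) true)) else (1 == (let p = false in 7))) && true) && (((((\q.(\r.true)) 7) (\s.3)) && ((let t = 8 in 3) == 0)) && true))
step 3: [if@0.0.0] (((if (if true then true else false) then (if (let u = true in false) then ((\v.false) 5) else ((\w.false) true)) else (1 == (let p = false in 7))) && true) && (((((\q.(\r.true)) 7) (\s.3)) && ((let t = 8 in 3) == 0)) && true))
step 4: [if@0.0.0] (((if true then (if (let u = true in false) then ((\v.false) 5) else ((\w.false) true)) else (1 == (let p = false in 7))) && true) && (((((\q.(\r.true)) 7) (\s.3)) && ((let t = 8 in 3) == 0)) && true))
step 5: [if@0.0] (((if (let u = true in false) then ((\v.false) 5) else ((\w.false) true)) && true) && (((((\q.(\r.true)) 7) (\s.3)) && ((let t = 8 in 3) == 0)) && true))
step 6: [let@0.0.0] (((if false then ((\v.false) 5) else ((\w.false) true)) && true) && (((((\q.(\r.true)) 7) (\s.3)) && ((let t = 8 in 3) == 0)) && true))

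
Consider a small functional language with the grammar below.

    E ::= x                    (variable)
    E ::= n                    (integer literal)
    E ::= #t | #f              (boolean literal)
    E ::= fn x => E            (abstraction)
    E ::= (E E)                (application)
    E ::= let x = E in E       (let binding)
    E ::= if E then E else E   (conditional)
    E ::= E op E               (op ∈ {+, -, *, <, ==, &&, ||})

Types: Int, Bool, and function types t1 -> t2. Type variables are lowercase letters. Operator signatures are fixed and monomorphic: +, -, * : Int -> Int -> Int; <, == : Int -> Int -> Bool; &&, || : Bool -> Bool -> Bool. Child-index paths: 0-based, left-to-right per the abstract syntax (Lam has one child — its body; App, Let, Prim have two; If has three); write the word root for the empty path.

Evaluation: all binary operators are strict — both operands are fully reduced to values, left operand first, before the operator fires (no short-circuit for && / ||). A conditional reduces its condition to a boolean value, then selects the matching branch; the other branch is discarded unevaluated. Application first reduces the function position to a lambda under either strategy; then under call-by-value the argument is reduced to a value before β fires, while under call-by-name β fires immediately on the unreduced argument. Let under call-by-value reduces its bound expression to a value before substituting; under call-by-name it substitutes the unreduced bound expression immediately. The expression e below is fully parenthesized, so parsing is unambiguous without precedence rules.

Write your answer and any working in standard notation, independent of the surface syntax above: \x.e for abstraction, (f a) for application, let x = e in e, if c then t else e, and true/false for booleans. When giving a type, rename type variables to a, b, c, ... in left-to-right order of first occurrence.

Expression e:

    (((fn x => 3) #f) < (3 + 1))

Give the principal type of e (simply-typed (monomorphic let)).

Working:
\x._ : a -> Int
  unify a -> Int ~ Bool -> b
  unify a ~ Bool
  unify Int ~ b
_ _ : Int
  unify Int ~ Int
  unify Int ~ Int
  unify Int ~ Int
  unify Int ~ Int

Answer: Bool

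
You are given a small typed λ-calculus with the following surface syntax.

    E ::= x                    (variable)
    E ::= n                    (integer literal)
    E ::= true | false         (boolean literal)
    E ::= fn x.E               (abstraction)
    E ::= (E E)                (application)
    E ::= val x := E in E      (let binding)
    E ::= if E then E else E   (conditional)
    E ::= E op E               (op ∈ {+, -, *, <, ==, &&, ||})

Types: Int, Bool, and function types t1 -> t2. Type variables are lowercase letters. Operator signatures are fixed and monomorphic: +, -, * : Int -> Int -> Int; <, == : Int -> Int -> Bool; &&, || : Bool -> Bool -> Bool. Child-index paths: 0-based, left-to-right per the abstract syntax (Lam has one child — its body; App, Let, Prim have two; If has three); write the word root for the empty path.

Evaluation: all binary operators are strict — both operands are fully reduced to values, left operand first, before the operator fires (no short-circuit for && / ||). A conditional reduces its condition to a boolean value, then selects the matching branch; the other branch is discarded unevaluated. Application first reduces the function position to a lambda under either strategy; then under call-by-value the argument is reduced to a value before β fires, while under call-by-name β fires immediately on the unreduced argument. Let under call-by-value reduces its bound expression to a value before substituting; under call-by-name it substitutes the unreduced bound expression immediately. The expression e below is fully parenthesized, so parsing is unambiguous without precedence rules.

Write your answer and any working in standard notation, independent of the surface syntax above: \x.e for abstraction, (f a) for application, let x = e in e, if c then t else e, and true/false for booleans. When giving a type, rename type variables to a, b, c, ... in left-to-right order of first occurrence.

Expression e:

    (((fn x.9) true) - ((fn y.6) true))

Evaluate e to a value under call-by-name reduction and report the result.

Answer: 3

Trace:
step 0: (((\x.9) true) - ((\y.6) true))
step 1: [beta@0] (9 - ((\y.6) true))
step 2: [beta@1] (9 - 6)
step 3: [delta@root] 3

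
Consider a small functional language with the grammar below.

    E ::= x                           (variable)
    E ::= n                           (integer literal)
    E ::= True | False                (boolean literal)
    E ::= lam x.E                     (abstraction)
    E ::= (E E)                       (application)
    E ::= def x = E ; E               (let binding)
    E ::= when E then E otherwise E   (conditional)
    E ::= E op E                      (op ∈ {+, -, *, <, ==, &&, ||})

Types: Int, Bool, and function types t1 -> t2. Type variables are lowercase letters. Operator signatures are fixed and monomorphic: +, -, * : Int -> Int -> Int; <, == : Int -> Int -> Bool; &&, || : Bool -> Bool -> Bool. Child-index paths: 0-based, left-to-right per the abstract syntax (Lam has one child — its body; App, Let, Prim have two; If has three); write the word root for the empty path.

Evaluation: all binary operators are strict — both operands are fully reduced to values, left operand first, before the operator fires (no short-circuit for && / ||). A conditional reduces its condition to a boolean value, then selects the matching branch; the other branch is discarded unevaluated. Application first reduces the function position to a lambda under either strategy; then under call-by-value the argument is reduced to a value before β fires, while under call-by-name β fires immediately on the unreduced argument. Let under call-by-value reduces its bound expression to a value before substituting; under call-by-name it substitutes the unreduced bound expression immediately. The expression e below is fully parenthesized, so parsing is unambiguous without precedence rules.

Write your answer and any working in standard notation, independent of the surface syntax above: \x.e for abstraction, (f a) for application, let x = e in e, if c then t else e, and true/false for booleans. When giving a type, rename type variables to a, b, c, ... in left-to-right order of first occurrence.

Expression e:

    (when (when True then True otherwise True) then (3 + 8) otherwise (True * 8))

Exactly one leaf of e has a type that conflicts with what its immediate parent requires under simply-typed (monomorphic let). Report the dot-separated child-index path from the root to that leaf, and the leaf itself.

Answer: 2.0 : true

Trace:
  unify Bool ~ Bool
  unify Bool ~ Bool
  unify Bool ~ Bool
  unify Int ~ Int
  unify Int ~ Int
  unify Bool ~ Int
  FAIL: mismatch Bool ~ Int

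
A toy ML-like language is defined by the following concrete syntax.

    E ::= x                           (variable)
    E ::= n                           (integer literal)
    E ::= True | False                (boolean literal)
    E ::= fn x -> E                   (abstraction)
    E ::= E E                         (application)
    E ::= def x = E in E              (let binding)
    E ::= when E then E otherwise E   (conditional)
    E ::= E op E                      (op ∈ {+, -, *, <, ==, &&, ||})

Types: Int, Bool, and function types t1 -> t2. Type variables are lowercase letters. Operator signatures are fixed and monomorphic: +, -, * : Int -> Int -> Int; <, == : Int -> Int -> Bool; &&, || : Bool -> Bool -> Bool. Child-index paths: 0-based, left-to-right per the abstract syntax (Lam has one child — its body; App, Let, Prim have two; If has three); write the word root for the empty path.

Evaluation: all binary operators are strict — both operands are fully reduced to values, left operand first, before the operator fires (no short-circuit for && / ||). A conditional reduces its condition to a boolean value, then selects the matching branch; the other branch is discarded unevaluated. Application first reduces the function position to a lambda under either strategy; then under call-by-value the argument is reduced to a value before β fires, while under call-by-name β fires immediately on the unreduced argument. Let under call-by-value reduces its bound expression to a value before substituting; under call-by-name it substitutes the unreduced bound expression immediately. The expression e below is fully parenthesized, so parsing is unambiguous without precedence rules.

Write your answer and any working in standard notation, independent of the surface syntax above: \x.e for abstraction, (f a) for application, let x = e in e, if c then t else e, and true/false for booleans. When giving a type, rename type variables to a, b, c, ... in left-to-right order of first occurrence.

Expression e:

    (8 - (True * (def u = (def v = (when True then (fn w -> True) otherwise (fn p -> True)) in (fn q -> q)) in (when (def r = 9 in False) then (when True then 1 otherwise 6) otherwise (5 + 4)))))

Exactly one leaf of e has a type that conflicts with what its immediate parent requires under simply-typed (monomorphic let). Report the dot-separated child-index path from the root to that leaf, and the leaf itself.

Answer: 1.0 : true

Derivation:
  unify Int ~ Int
  unify Bool ~ Int
  FAIL: mismatch Bool ~ Int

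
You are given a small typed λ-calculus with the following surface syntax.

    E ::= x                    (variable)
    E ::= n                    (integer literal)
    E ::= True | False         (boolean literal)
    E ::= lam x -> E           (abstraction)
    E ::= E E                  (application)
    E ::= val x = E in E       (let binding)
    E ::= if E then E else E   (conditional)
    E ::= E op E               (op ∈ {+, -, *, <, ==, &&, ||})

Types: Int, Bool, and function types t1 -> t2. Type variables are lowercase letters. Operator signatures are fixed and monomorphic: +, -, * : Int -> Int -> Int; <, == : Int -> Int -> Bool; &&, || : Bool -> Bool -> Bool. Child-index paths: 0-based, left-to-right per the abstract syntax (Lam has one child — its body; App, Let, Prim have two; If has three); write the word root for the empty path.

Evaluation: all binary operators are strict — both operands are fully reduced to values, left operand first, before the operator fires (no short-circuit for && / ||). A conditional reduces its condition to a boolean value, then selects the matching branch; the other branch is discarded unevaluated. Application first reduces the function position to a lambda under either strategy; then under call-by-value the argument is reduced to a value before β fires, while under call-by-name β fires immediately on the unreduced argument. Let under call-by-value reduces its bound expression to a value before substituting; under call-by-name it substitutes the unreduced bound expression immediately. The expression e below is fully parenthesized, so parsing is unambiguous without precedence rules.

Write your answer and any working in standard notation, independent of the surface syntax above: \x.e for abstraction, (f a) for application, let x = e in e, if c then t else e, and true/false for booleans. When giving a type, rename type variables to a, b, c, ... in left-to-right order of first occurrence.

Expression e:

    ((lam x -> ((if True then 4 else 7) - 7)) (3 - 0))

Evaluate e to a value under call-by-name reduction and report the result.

Answer: -3

Working:
step 0: ((\x.((if true then 4 else 7) - 7)) (3 - 0))
step 1: [beta@root] ((if true then 4 else 7) - 7)
step 2: [if@0] (4 - 7)
step 3: [delta@root] -3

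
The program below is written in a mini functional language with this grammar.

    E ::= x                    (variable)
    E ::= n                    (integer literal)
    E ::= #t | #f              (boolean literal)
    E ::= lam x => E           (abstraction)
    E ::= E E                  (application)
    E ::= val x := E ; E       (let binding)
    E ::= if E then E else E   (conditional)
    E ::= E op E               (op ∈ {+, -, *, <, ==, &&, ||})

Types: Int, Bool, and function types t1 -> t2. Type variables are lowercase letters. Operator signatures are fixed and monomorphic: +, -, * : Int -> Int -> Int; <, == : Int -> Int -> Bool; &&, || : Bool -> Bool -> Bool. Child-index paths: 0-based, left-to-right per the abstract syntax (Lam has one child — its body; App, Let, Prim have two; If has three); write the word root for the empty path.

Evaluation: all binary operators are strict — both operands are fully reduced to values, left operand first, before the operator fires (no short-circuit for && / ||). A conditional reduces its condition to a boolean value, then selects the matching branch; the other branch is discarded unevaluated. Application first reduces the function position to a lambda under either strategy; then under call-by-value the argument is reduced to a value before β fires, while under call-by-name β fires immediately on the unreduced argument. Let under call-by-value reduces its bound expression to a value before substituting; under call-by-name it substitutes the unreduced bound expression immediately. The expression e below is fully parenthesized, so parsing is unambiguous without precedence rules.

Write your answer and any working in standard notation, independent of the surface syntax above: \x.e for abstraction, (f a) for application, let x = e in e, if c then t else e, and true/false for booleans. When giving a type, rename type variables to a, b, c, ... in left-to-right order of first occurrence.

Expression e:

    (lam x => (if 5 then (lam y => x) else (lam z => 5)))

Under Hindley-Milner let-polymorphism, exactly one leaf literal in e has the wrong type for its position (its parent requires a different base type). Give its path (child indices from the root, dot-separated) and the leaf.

Answer: 0.0 : 5

Working:
  unify Int ~ Bool
  FAIL: mismatch Int ~ Bool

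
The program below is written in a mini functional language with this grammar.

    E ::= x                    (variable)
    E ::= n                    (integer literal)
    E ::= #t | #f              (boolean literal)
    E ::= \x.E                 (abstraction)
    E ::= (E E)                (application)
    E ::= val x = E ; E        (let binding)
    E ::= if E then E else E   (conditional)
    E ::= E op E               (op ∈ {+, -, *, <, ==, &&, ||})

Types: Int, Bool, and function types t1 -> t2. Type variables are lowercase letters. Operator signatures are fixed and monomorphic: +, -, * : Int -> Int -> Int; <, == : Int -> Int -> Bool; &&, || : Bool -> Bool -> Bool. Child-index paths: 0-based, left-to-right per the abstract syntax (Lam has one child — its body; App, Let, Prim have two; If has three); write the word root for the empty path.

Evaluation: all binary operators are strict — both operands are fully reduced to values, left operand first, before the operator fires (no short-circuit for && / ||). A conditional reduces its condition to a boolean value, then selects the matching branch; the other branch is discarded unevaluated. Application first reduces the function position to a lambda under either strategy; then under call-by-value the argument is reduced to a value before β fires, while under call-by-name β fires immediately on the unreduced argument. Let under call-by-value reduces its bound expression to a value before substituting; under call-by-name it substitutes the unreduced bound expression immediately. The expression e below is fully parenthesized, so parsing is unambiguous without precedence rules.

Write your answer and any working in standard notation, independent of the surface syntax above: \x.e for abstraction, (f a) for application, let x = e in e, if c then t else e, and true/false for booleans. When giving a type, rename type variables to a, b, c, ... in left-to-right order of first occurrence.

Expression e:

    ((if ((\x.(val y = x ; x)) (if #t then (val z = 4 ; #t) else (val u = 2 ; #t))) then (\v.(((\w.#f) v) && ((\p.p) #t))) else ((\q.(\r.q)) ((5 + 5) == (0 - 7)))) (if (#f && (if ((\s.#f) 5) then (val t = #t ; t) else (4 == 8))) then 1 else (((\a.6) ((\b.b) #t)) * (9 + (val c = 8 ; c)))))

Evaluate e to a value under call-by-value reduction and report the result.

Derivation:
step 0: ((if ((\x.(let y = x in x)) (if true then (let z = 4 in true) else (let u = 2 in true))) then (\v.(((\w.false) v) && ((\p.p) true))) else ((\q.(\r.q)) ((5 + 5) == (0 - 7)))) (if (false && (if ((\s.false) 5) then (let t = true in t) else (4 == 8))) then 1 else (((\a.6) ((\b.b) true)) * (9 + (let c = 8 in c)))))
step 1: [if@0.0.1] ((if ((\x.(let y = x in x)) (let z = 4 in true)) then (\v.(((\w.false) v) && ((\p.p) true))) else ((\q.(\r.q)) ((5 + 5) == (0 - 7)))) (if (false && (if ((\s.false) 5) then (let t = true in t) else (4 == 8))) then 1 else (((\a.6) ((\b.b) true)) * (9 + (let c = 8 in c)))))
step 2: [let@0.0.1] ((if ((\x.(let y = x in x)) true) then (\v.(((\w.false) v) && ((\p.p) true))) else ((\q.(\r.q)) ((5 + 5) == (0 - 7)))) (if (false && (if ((\s.false) 5) then (let t = true in t) else (4 == 8))) then 1 else (((\a.6) ((\b.b) true)) * (9 + (let c = 8 in c)))))
step 3: [beta@0.0] ((if (let y = true in true) then (\v.(((\w.false) v) && ((\p.p) true))) else ((\q.(\r.q)) ((5 + 5) == (0 - 7)))) (if (false && (if ((\s.false) 5) then (let t = true in t) else (4 == 8))) then 1 else (((\a.6) ((\b.b) true)) * (9 + (let c = 8 in c)))))
step 4: [let@0.0] ((if true then (\v.(((\w.false) v) && ((\p.p) true))) else ((\q.(\r.q)) ((5 + 5) == (0 - 7)))) (if (false && (if ((\s.false) 5) then (let t = true in t) else (4 == 8))) then 1 else (((\a.6) ((\b.b) true)) * (9 + (let c = 8 in c)))))
step 5: [if@0] ((\v.(((\w.false) v) && ((\p.p) true))) (if (false && (if ((\s.false) 5) then (let t = true in t) else (4 == 8))) then 1 else (((\a.6) ((\b.b) true)) * (9 + (let c = 8 in c)))))
step 6: [beta@1.0.1.0] ((\v.(((\w.false) v) && ((\p.p) true))) (if (false && (if false then (let t = true in t) else (4 == 8))) then 1 else (((\a.6) ((\b.b) true)) * (9 + (let c = 8 in c)))))
step 7: [if@1.0.1] ((\v.(((\w.false) v) && ((\p.p) true))) (if (false && (4 == 8)) then 1 else (((\a.6) ((\b.b) true)) * (9 + (let c = 8 in c)))))
step 8: [delta@1.0.1] ((\v.(((\w.false) v) && ((\p.p) true))) (if (false && false) then 1 else (((\a.6) ((\b.b) true)) * (9 + (let c = 8 in c)))))
step 9: [delta@1.0] ((\v.(((\w.false) v) && ((\p.p) true))) (if false then 1 else (((\a.6) ((\b.b) true)) * (9 + (let c = 8 in c)))))
step 10: [if@1] ((\v.(((\w.false) v) && ((\p.p) true))) (((\a.6) ((\b.b) true)) * (9 + (let c = 8 in c))))
step 11: [beta@1.0.1] ((\v.(((\w.false) v) && ((\p.p) true))) (((\a.6) true) * (9 + (let c = 8 in c))))
step 12: [beta@1.0] ((\v.(((\w.false) v) && ((\p.p) true))) (6 * (9 + (let c = 8 in c))))
step 13: [let@1.1.1] ((\v.(((\w.false) v) && ((\p.p) true))) (6 * (9 + 8)))
step 14: [delta@1.1] ((\v.(((\w.false) v) && ((\p.p) true))) (6 * 17))
step 15: [delta@1] ((\v.(((\w.false) v) && ((\p.p) true))) 102)
step 16: [beta@root] (((\w.false) 102) && ((\p.p) true))
step 17: [beta@0] (false && ((\p.p) true))
step 18: [beta@1] (false && true)
step 19: [delta@root] false

Answer: false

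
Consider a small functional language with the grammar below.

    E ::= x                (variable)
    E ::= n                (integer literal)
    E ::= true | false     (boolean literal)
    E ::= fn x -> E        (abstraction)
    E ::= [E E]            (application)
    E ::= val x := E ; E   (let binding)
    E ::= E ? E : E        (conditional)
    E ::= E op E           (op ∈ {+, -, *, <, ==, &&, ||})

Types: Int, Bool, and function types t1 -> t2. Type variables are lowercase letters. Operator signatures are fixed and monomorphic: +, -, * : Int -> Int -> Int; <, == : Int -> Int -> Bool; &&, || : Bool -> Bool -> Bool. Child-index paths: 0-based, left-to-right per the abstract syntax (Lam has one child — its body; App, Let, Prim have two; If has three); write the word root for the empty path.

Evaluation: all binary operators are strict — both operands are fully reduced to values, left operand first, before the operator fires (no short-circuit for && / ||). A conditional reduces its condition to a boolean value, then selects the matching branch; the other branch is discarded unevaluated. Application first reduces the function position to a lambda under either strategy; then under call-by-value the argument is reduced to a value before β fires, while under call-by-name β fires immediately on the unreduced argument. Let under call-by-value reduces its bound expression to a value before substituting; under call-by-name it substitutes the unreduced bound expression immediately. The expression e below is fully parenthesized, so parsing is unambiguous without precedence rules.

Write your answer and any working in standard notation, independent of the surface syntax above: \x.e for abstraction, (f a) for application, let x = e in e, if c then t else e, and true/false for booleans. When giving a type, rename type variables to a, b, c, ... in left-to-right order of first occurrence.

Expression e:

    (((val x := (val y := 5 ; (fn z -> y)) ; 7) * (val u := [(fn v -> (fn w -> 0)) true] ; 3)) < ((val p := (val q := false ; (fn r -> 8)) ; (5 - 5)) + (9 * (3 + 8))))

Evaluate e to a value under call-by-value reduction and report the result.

Answer: true

Trace:
step 0: (((let x = (let y = 5 in (\z.y)) in 7) * (let u = ((\v.(\w.0)) true) in 3)) < ((let p = (let q = false in (\r.8)) in (5 - 5)) + (9 * (3 + 8))))
step 1: [let@0.0.0] (((let x = (\z.5) in 7) * (let u = ((\v.(\w.0)) true) in 3)) < ((let p = (let q = false in (\r.8)) in (5 - 5)) + (9 * (3 + 8))))
step 2: [let@0.0] ((7 * (let u = ((\v.(\w.0)) true) in 3)) < ((let p = (let q = false in (\r.8)) in (5 - 5)) + (9 * (3 + 8))))
step 3: [beta@0.1.0] ((7 * (let u = (\w.0) in 3)) < ((let p = (let q = false in (\r.8)) in (5 - 5)) + (9 * (3 + 8))))
step 4: [let@0.1] ((7 * 3) < ((let p = (let q = false in (\r.8)) in (5 - 5)) + (9 * (3 + 8))))
step 5: [delta@0] (21 < ((let p = (let q = false in (\r.8)) in (5 - 5)) + (9 * (3 + 8))))
step 6: [let@1.0.0] (21 < ((let p = (\r.8) in (5 - 5)) + (9 * (3 + 8))))
step 7: [let@1.0] (21 < ((5 - 5) + (9 * (3 + 8))))
step 8: [delta@1.0] (21 < (0 + (9 * (3 + 8))))
step 9: [delta@1.1.1] (21 < (0 + (9 * 11)))
step 10: [delta@1.1] (21 < (0 + 99))
step 11: [delta@1] (21 < 99)
step 12: [delta@root] true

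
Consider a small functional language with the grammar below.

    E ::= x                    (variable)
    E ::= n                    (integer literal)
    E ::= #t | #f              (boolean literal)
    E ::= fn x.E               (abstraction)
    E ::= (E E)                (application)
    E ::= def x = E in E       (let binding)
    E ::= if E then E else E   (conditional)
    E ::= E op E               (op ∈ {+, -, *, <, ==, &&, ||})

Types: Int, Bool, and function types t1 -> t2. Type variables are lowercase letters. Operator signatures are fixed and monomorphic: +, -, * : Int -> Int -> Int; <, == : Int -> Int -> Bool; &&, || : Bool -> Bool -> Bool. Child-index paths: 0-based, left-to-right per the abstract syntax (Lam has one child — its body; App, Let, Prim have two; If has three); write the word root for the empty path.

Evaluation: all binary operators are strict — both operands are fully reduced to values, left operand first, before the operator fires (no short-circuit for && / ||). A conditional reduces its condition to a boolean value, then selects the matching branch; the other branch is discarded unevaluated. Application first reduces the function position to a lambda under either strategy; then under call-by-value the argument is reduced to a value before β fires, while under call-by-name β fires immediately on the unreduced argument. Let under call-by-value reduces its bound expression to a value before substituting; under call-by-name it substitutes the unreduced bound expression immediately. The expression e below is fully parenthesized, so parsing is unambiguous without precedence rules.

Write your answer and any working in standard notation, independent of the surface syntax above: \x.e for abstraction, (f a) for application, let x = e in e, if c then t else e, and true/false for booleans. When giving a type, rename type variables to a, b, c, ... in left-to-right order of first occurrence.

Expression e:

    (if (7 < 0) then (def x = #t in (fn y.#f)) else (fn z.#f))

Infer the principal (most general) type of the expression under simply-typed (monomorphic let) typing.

Working:
  unify Int ~ Int
  unify Int ~ Int
  unify Bool ~ Bool
let x : Bool
\y._ : a -> Bool
\z._ : b -> Bool
  unify a -> Bool ~ b -> Bool
  unify a ~ b
  unify Bool ~ Bool

Answer: a -> Bool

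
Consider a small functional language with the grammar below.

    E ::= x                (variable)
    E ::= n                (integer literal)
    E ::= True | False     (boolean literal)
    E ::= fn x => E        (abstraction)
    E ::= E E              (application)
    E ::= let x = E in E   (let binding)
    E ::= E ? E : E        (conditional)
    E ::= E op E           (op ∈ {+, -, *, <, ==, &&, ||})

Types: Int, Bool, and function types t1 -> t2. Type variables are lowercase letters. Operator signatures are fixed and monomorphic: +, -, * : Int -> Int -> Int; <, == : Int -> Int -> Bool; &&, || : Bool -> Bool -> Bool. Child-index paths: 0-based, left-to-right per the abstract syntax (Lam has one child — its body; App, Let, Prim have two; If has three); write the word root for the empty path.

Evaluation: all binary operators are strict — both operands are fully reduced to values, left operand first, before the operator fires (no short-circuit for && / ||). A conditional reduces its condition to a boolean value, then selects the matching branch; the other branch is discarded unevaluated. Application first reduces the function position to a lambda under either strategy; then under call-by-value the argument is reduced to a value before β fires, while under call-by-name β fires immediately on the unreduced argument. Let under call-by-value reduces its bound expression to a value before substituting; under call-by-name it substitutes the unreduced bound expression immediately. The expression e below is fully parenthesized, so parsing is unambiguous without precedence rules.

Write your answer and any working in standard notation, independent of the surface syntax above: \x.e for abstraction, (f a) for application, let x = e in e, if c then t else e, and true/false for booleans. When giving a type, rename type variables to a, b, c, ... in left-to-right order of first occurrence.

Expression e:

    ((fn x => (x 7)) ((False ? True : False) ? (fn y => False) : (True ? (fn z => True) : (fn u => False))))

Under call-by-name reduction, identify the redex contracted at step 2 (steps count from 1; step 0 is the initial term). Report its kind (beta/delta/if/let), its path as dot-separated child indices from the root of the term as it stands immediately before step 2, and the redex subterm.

Trace:
step 0: ((\x.(x 7)) (if (if false then true else false) then (\y.false) else (if true then (\z.true) else (\u.false))))
step 1: [beta@root] ((if (if false then true else false) then (\y.false) else (if true then (\z.true) else (\u.false))) 7)
step 2: [if@0.0] ((if false then (\y.false) else (if true then (\z.true) else (\u.false))) 7)

Answer: if at 0.0 : (if false then true else false)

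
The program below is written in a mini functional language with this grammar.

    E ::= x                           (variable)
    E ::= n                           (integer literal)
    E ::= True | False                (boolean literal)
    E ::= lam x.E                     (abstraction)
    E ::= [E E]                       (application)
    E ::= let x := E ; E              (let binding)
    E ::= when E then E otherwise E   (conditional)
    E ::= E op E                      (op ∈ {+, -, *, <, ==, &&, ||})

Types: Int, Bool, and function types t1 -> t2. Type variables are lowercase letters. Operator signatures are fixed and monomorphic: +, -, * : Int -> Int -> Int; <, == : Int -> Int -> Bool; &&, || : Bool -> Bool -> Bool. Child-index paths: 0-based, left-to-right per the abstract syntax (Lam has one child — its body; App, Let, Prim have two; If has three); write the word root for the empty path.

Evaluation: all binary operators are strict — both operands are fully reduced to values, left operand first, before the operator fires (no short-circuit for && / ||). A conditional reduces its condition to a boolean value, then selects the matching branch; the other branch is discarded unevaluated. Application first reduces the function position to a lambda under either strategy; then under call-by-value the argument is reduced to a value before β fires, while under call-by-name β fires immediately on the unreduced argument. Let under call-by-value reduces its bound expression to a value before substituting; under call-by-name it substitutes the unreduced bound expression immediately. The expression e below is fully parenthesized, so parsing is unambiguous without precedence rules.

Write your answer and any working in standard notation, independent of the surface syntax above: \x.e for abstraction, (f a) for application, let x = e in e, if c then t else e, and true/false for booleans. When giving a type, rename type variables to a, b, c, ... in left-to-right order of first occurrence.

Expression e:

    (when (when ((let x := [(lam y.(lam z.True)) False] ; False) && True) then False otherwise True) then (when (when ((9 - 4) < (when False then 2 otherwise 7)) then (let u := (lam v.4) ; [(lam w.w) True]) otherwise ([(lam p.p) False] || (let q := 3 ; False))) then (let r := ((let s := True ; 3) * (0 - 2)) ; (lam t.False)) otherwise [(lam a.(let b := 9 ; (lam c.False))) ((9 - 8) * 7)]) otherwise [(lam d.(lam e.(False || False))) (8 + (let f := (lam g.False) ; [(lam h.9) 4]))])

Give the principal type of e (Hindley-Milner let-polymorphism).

Derivation:
\z._ : b -> Bool
\y._ : a -> b -> Bool
  unify a -> b -> Bool ~ Bool -> c
  unify a ~ Bool
  unify b -> Bool ~ c
_ _ : b -> Bool
let x : forall. b -> Bool
  unify Bool ~ Bool
  unify Bool ~ Bool
  unify Bool ~ Bool
  unify Bool ~ Bool
  unify Bool ~ Bool
  unify Int ~ Int
  unify Int ~ Int
  unify Int ~ Int
  unify Bool ~ Bool
  unify Int ~ Int
  unify Int ~ Int
  unify Bool ~ Bool
\v._ : d -> Int
let u : forall. d -> Int
w : e
\w._ : e -> e
  unify e -> e ~ Bool -> f
  unify e ~ Bool
  unify Bool ~ f
_ _ : Bool
p : g
\p._ : g -> g
  unify g -> g ~ Bool -> h
  unify g ~ Bool
  unify Bool ~ h
_ _ : Bool
  unify Bool ~ Bool
let q : Int
  unify Bool ~ Bool
  unify Bool ~ Bool
  unify Bool ~ Bool
let s : Bool
  unify Int ~ Int
  unify Int ~ Int
  unify Int ~ Int
  unify Int ~ Int
let r : Int
\t._ : i -> Bool
let b : Int
\c._ : k -> Bool
\a._ : j -> k -> Bool
  unify Int ~ Int
  unify Int ~ Int
  unify Int ~ Int
  unify Int ~ Int
  unify j -> k -> Bool ~ Int -> l
  unify j ~ Int
  unify k -> Bool ~ l
_ _ : k -> Bool
  unify i -> Bool ~ k -> Bool
  unify i ~ k
  unify Bool ~ Bool
  unify Bool ~ Bool
  unify Bool ~ Bool
\e._ : n -> Bool
\d._ : m -> n -> Bool
  unify Int ~ Int
\g._ : o -> Bool
let f : forall. o -> Bool
\h._ : p -> Int
  unify p -> Int ~ Int -> q
  unify p ~ Int
  unify Int ~ q
_ _ : Int
  unify Int ~ Int
  unify m -> n -> Bool ~ Int -> r
  unify m ~ Int
  unify n -> Bool ~ r
_ _ : n -> Bool
  unify k -> Bool ~ n -> Bool
  unify k ~ n
  unify Bool ~ Bool

Answer: a -> Bool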